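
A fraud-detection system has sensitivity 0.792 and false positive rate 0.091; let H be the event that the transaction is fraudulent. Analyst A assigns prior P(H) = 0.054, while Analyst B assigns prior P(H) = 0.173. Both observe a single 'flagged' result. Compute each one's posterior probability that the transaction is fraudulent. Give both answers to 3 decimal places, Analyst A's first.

Analyst A: 0.332; Analyst B: 0.645

The likelihood ratio for a 'flagged' result is 0.792/0.091 = 8.7033.
Analyst A: prior odds 0.054/0.946 = 0.057082; posterior odds 0.49681; posterior probability 0.332.
Analyst B: prior odds 0.173/0.827 = 0.20919; posterior odds 1.8206; posterior probability 0.645.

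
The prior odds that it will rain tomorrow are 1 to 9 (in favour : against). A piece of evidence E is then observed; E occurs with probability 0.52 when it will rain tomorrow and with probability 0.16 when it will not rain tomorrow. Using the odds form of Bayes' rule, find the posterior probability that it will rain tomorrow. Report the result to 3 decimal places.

Posterior probability ≈ 0.265

Prior odds = 1/9 = 0.11111. In log-odds, ln(0.11111) = -2.1972.
Add log likelihood ratio: ln(3.2500) = 1.1787.
Posterior log-odds = -1.0186, so posterior odds = exp(-1.0186) = 0.36111. Converting, P(H|E) = 0.36111/1.3611 = 0.265.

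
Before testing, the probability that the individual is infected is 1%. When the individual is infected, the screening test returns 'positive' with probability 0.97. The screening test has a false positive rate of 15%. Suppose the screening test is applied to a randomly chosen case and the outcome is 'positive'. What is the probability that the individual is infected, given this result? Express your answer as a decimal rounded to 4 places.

Let H be the event that the individual is infected. P(H) = 0.01, so P(¬H) = 0.99. With E the 'positive' result, P(E|H) = 0.97 and P(E|¬H) = 0.15.
P(E) = 0.97·0.01 + 0.15·0.99 = 0.0097000 + 0.14850 = 0.15820.
By Bayes' theorem, P(H|E) = 0.0097000 / 0.15820 = 0.0613.

P(H | E) ≈ 0.0613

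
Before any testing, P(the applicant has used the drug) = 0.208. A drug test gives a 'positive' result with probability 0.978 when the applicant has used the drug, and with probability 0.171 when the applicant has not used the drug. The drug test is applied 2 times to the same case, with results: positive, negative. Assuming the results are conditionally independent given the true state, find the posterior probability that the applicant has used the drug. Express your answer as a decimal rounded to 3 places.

Let H be the event that the applicant has used the drug; start with P(H) = 0.208. P('positive'|H) = 0.978, P('positive'|¬H) = 0.171.
Update on result 1 ('positive'): P(H) ← 0.978·0.2080 / (0.978·0.2080 + 0.171·0.7920) = 0.20342/0.33886 = 0.6003.
Update on result 2 ('negative'): P(H) ← 0.022·0.6003 / (0.022·0.6003 + 0.829·0.3997) = 0.013207/0.34454 = 0.0383.

Posterior P(H) ≈ 0.038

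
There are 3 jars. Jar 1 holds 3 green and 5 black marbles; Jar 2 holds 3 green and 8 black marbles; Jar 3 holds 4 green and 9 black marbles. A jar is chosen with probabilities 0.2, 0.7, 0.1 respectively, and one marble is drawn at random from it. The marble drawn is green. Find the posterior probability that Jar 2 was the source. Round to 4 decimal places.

Tabulate prior·likelihood by source: [1] prior 0.2, lik 0.375, product 0.07500; [2] prior 0.7, lik 0.2727, product 0.1909; [3] prior 0.1, lik 0.3077, product 0.03077.
Normalizing constant = 0.29668; the posterior for Jar 2 is its product over the sum, 0.1909/0.29668 = 0.6435.

Posterior probability ≈ 0.6435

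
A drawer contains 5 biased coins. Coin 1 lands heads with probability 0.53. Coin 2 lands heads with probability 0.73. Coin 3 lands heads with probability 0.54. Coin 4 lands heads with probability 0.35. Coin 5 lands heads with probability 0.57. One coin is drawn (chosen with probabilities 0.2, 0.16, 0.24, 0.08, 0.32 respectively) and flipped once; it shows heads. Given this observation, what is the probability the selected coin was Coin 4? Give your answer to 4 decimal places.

Posterior probability ≈ 0.0498

P(heads|C1) = 0.53; P(heads|C2) = 0.73; P(heads|C3) = 0.54; P(heads|C4) = 0.35; P(heads|C5) = 0.57.
Prior × likelihood for each source: 0.2·0.53=0.1060, 0.16·0.73=0.1168, 0.24·0.54=0.1296, 0.08·0.35=0.02800, 0.32·0.57=0.1824. Summing gives P(heads) = 0.56280.
P(Coin 4 | heads) = 0.02800 / 0.56280 = 0.0498.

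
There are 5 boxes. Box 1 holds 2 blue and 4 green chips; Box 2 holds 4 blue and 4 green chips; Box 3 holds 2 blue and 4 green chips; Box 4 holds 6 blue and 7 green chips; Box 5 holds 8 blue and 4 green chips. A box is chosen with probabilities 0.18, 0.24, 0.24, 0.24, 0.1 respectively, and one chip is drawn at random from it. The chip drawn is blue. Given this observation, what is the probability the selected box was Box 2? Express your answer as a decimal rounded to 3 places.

Posterior probability ≈ 0.274

P(blue|Box 1) = 0.3333; P(blue|Box 2) = 0.5; P(blue|Box 3) = 0.3333; P(blue|Box 4) = 0.4615; P(blue|Box 5) = 0.6667.
Prior × likelihood for each source: 0.18·0.3333=0.06000, 0.24·0.5=0.1200, 0.24·0.3333=0.08000, 0.24·0.4615=0.1108, 0.1·0.6667=0.06667. Summing gives P(blue) = 0.43744.
P(Box 2 | blue) = 0.1200 / 0.43744 = 0.274.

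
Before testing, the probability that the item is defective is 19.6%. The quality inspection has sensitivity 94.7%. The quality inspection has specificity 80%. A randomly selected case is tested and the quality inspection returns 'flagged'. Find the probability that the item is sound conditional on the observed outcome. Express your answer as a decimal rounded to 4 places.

P(¬H | E) ≈ 0.4642

Write H for 'the item is defective'. Prior odds H:¬H = 0.196/0.804 = 0.24378. For the 'flagged' outcome, the likelihood ratio is 0.947/0.2 = 4.7350.
Posterior odds = 0.24378 × 4.7350 = 1.1543, so P(H|E) = 1.1543/(1+1.1543) = 0.5358. Then P(¬H|E) = 1 − 0.5358 = 0.4642.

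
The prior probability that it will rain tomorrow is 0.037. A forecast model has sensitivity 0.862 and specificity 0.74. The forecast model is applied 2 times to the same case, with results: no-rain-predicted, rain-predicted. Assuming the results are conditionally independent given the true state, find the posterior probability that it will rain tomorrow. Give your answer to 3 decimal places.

Posterior P(H) ≈ 0.023

Let H be the event that it will rain tomorrow; start with P(H) = 0.037. P('rain-predicted'|H) = 0.862, P('rain-predicted'|¬H) = 0.26.
Update on result 1 ('no-rain-predicted'): P(H) ← 0.138·0.0370 / (0.138·0.0370 + 0.74·0.9630) = 0.0051060/0.71773 = 0.0071.
Update on result 2 ('rain-predicted'): P(H) ← 0.862·0.0071 / (0.862·0.0071 + 0.26·0.9929) = 0.0061324/0.26428 = 0.0232.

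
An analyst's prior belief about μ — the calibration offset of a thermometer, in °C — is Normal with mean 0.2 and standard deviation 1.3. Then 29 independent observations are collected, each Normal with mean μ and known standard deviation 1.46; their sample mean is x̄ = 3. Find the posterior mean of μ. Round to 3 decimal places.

Posterior mean ≈ 2.883

Prior precision 1/τ₀² = 1/1.3² = 0.591716; data precision n/σ² = 29/1.46² = 13.6048.
Posterior precision = 0.591716 + 13.6048 = 14.1965.
Posterior mean = (0.591716·0.2 + 13.6048·3) / 14.1965 = 2.883.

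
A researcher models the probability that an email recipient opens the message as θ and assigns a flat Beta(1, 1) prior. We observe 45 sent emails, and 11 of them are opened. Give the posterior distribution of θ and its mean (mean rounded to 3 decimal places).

Posterior: Beta(12, 35); mean ≈ 0.255

The binomial likelihood is conjugate to the Beta prior: with 11 successes and 34 failures, the posterior is Beta(1+11, 1+34) = Beta(12, 35).
E[θ | data] = 12/(12+35) = 0.255.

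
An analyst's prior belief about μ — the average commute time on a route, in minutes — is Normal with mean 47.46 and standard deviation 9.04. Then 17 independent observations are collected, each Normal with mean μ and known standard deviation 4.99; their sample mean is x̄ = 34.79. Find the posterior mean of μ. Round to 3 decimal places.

Posterior mean ≈ 35.013

With known σ, the Normal prior is conjugate. Weight on the data is w = (n/σ²)/(n/σ² + 1/τ₀²) = 0.682728/(0.682728+0.0122367) = 0.98239.
Posterior mean = w·x̄ + (1−w)·μ₀ = 0.98239·34.79 + 0.017608·47.46 = 35.013.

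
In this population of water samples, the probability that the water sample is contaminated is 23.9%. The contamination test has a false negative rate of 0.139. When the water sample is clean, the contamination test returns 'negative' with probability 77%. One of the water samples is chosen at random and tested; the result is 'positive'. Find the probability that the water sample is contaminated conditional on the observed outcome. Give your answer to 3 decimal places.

P(H | E) ≈ 0.540

Let H be the event that the water sample is contaminated. P(H) = 0.239, so P(¬H) = 0.761. With E the 'positive' result, P(E|H) = 0.861 and P(E|¬H) = 0.23.
P(E) = 0.861·0.239 + 0.23·0.761 = 0.20578 + 0.17503 = 0.38081.
By Bayes' theorem, P(H|E) = 0.20578 / 0.38081 = 0.540.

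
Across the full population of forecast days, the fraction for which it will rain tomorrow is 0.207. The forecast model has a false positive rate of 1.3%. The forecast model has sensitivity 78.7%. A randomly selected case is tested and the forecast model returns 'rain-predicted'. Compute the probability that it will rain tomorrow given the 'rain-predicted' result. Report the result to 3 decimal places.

Write H for 'it will rain tomorrow'. Prior odds H:¬H = 0.207/0.793 = 0.26103. For the 'rain-predicted' outcome, the likelihood ratio is 0.787/0.013 = 60.538.
Posterior odds = 0.26103 × 60.538 = 15.803, so P(H|E) = 15.803/(1+15.803) = 0.940.

P(H | E) ≈ 0.940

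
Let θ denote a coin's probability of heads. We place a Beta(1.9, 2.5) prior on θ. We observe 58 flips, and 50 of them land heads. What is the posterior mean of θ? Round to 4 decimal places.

The binomial likelihood is conjugate to the Beta prior: with 50 successes and 8 failures, the posterior is Beta(1.9+50, 2.5+8) = Beta(51.9, 10.5).
Posterior mean = α/(α+β) = 51.9/62.4 = 0.8317.

Posterior mean ≈ 0.8317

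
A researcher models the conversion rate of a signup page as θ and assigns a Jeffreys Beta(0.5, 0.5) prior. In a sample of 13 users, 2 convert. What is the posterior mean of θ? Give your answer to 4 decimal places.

Posterior mean ≈ 0.1786

Observing 2 successes and 11 failures updates Beta(0.5, 0.5) by adding the success and failure counts to the two shape parameters: α = 0.5+2 = 2.5, β = 0.5+11 = 11.5.
Posterior mean = α/(α+β) = 2.5/14 = 0.1786.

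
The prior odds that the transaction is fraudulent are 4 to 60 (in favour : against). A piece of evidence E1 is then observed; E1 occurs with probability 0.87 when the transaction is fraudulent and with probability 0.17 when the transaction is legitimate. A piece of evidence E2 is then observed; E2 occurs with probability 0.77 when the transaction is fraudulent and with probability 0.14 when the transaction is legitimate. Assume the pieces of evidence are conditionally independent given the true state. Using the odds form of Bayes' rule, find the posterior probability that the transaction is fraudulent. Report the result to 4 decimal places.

Prior odds = 4/60 = 0.066667.
Likelihood ratio for E1 = 0.87/0.17 = 5.1176.
Likelihood ratio for E2 = 0.77/0.14 = 5.5000.
Posterior odds = prior odds × LR₁ × LR₂ = 1.8765.
Posterior probability = odds/(1+odds) = 1.8765/2.8765 = 0.6524.

Posterior probability ≈ 0.6524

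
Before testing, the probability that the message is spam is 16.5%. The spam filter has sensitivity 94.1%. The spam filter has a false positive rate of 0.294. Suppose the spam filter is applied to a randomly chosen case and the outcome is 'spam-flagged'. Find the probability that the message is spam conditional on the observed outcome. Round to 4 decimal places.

Let H be the event that the message is spam. P(H) = 0.165, so P(¬H) = 0.835. With E the 'spam-flagged' result, P(E|H) = 0.941 and P(E|¬H) = 0.294.
P(E) = 0.941·0.165 + 0.294·0.835 = 0.15526 + 0.24549 = 0.40075.
By Bayes' theorem, P(H|E) = 0.15526 / 0.40075 = 0.3874.

P(H | E) ≈ 0.3874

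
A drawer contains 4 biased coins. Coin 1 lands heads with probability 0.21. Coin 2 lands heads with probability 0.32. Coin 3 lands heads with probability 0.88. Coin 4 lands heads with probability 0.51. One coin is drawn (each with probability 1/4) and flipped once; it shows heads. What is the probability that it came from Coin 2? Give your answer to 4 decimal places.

P(heads|C1) = 0.21; P(heads|C2) = 0.32; P(heads|C3) = 0.88; P(heads|C4) = 0.51.
Prior × likelihood for each source: 0.25·0.21=0.05250, 0.25·0.32=0.08000, 0.25·0.88=0.2200, 0.25·0.51=0.1275. Summing gives P(heads) = 0.48000.
P(Coin 2 | heads) = 0.08000 / 0.48000 = 0.1667.

Posterior probability ≈ 0.1667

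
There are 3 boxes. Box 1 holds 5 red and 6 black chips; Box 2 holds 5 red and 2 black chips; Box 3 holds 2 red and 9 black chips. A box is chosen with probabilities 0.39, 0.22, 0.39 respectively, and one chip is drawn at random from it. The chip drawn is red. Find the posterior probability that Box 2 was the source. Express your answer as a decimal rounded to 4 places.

Posterior probability ≈ 0.3877

P(red|Box 1) = 0.4545; P(red|Box 2) = 0.7143; P(red|Box 3) = 0.1818.
Prior × likelihood for each source: 0.39·0.4545=0.1773, 0.22·0.7143=0.1571, 0.39·0.1818=0.07091. Summing gives P(red) = 0.40532.
P(Box 2 | red) = 0.1571 / 0.40532 = 0.3877.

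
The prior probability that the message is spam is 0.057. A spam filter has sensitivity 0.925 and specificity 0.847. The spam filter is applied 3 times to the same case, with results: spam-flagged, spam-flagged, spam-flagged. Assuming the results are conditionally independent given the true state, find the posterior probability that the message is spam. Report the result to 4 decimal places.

Posterior P(H) ≈ 0.9303

Let H be the event that the message is spam; start with P(H) = 0.057. P('spam-flagged'|H) = 0.925, P('spam-flagged'|¬H) = 0.153.
Update on result 1 ('spam-flagged'): P(H) ← 0.925·0.0570 / (0.925·0.0570 + 0.153·0.9430) = 0.052725/0.19700 = 0.2676.
Update on result 2 ('spam-flagged'): P(H) ← 0.925·0.2676 / (0.925·0.2676 + 0.153·0.7324) = 0.24756/0.35961 = 0.6884.
Update on result 3 ('spam-flagged'): P(H) ← 0.925·0.6884 / (0.925·0.6884 + 0.153·0.3116) = 0.63678/0.68445 = 0.9303.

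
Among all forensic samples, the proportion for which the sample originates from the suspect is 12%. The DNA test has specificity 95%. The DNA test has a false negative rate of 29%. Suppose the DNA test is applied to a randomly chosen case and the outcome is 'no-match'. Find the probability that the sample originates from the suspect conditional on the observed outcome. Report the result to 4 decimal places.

P(H | E) ≈ 0.0400

Let H be the event that the sample originates from the suspect. P(H) = 0.12, so P(¬H) = 0.88. With E the 'no-match' result, P(E|H) = 0.29 and P(E|¬H) = 0.95.
P(E) = 0.29·0.12 + 0.95·0.88 = 0.034800 + 0.83600 = 0.87080.
By Bayes' theorem, P(H|E) = 0.034800 / 0.87080 = 0.0400.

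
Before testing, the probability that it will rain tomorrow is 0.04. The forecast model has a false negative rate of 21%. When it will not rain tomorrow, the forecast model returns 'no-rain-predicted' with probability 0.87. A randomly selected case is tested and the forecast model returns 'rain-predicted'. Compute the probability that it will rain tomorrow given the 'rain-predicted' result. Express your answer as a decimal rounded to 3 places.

P(H | E) ≈ 0.202

Write H for 'it will rain tomorrow'. Prior odds H:¬H = 0.04/0.96 = 0.041667. For the 'rain-predicted' outcome, the likelihood ratio is 0.79/0.13 = 6.0769.
Posterior odds = 0.041667 × 6.0769 = 0.25321, so P(H|E) = 0.25321/(1+0.25321) = 0.202.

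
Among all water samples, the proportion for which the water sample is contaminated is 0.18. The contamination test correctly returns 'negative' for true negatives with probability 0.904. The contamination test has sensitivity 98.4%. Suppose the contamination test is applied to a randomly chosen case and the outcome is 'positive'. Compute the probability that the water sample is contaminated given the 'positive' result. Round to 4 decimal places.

Write H for 'the water sample is contaminated'. Prior odds H:¬H = 0.18/0.82 = 0.21951. For the 'positive' outcome, the likelihood ratio is 0.984/0.096 = 10.250.
Posterior odds = 0.21951 × 10.250 = 2.2500, so P(H|E) = 2.2500/(1+2.2500) = 0.6923.

P(H | E) ≈ 0.6923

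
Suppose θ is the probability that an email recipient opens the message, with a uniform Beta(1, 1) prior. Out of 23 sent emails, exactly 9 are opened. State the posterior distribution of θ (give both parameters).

Observing 9 successes and 14 failures updates Beta(1, 1) by adding the success and failure counts to the two shape parameters: α = 1+9 = 10, β = 1+14 = 15.

Posterior: Beta(10, 15)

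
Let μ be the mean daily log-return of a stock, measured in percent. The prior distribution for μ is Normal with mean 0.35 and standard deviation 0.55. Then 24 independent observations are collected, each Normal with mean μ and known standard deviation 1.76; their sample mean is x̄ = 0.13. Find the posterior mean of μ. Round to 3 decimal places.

Posterior mean ≈ 0.196

Prior precision 1/τ₀² = 1/0.55² = 3.30579; data precision n/σ² = 24/1.76² = 7.74793.
Posterior precision = 3.30579 + 7.74793 = 11.0537.
Posterior mean = (3.30579·0.35 + 7.74793·0.13) / 11.0537 = 0.196.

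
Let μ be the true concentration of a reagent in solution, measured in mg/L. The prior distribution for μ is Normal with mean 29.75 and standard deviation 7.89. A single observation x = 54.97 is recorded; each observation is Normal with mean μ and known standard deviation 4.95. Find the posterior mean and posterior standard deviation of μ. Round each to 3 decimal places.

Prior precision 1/τ₀² = 1/7.89² = 0.0160637; data precision n/σ² = 1/4.95² = 0.0408122.
Posterior precision = 0.0160637 + 0.0408122 = 0.0568759, giving posterior SD = 1/√0.0568759 = 4.193.
Posterior mean = (0.0160637·29.75 + 0.0408122·54.97) / 0.0568759 = 47.847.

Posterior mean ≈ 47.847; posterior SD ≈ 4.193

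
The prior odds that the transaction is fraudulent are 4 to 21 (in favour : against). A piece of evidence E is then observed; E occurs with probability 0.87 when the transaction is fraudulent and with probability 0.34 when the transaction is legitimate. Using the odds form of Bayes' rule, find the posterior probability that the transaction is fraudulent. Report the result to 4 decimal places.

Posterior probability ≈ 0.3277

Prior odds = 4/21 = 0.19048.
Likelihood ratio for E = 0.87/0.34 = 2.5588.
Posterior odds = prior odds × LR = 0.48739.
Posterior probability = odds/(1+odds) = 0.48739/1.4874 = 0.3277.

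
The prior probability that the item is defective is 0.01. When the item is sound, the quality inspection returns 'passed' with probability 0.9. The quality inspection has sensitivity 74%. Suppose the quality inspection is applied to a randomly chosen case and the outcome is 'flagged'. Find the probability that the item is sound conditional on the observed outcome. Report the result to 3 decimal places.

P(¬H | E) ≈ 0.930

Write H for 'the item is defective'. Prior odds H:¬H = 0.01/0.99 = 0.010101. For the 'flagged' outcome, the likelihood ratio is 0.74/0.1 = 7.4000.
Posterior odds = 0.010101 × 7.4000 = 0.074747, so P(H|E) = 0.074747/(1+0.074747) = 0.070. Then P(¬H|E) = 1 − 0.070 = 0.930.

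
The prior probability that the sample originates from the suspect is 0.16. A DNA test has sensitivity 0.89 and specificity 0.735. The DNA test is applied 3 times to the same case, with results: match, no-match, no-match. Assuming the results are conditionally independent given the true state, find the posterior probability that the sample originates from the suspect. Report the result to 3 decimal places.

Let H be the event that the sample originates from the suspect; start with P(H) = 0.16. P('match'|H) = 0.89, P('match'|¬H) = 0.265.
Update on result 1 ('match'): P(H) ← 0.89·0.1600 / (0.89·0.1600 + 0.265·0.8400) = 0.14240/0.36500 = 0.3901.
Update on result 2 ('no-match'): P(H) ← 0.11·0.3901 / (0.11·0.3901 + 0.735·0.6099) = 0.042915/0.49116 = 0.0874.
Update on result 3 ('no-match'): P(H) ← 0.11·0.0874 / (0.11·0.0874 + 0.735·0.9126) = 0.0096112/0.68039 = 0.0141.

Posterior P(H) ≈ 0.014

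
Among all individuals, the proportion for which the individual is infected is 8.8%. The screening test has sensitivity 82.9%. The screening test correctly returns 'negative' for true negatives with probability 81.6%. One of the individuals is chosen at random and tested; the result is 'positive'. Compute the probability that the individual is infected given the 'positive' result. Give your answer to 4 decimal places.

P(H | E) ≈ 0.3030

Write H for 'the individual is infected'. Prior odds H:¬H = 0.088/0.912 = 0.096491. For the 'positive' outcome, the likelihood ratio is 0.829/0.184 = 4.5054.
Posterior odds = 0.096491 × 4.5054 = 0.43473, so P(H|E) = 0.43473/(1+0.43473) = 0.3030.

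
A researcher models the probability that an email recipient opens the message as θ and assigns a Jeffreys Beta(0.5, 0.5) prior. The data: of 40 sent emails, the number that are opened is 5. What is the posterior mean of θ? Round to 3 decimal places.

Posterior mean ≈ 0.134

Observing 5 successes and 35 failures updates Beta(0.5, 0.5) by adding the success and failure counts to the two shape parameters: α = 0.5+5 = 5.5, β = 0.5+35 = 35.5.
E[θ | data] = 5.5/(5.5+35.5) = 0.134.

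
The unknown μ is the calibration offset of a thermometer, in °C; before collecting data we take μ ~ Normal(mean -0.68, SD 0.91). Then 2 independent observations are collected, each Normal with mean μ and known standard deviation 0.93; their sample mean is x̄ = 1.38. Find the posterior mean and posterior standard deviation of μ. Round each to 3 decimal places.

Prior precision 1/τ₀² = 1/0.91² = 1.20758; data precision n/σ² = 2/0.93² = 2.31241.
Posterior precision = 1.20758 + 2.31241 = 3.51999, giving posterior SD = 1/√3.51999 = 0.533.
Posterior mean = (1.20758·-0.68 + 2.31241·1.38) / 3.51999 = 0.673.

Posterior mean ≈ 0.673; posterior SD ≈ 0.533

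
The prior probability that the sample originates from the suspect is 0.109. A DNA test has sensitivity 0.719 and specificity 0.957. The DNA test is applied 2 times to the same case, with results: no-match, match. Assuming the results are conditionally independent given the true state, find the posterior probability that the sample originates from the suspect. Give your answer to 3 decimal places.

With H the event that the sample originates from the suspect, the joint likelihood of the observed sequence is P(data|H) = 0.281·0.719 = 0.20204 and P(data|¬H) = 0.957·0.043 = 0.041151.
Bayes: P(H|data) = 0.109·0.20204 / (0.109·0.20204 + 0.891·0.041151) = 0.022022/0.058688 = 0.3752.

Posterior P(H) ≈ 0.375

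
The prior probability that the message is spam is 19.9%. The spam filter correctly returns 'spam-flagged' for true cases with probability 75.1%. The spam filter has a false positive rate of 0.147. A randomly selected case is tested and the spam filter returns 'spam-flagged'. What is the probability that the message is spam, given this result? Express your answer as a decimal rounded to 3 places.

P(H | E) ≈ 0.559

Let H be the event that the message is spam. P(H) = 0.199, so P(¬H) = 0.801. With E the 'spam-flagged' result, P(E|H) = 0.751 and P(E|¬H) = 0.147.
P(E) = 0.751·0.199 + 0.147·0.801 = 0.14945 + 0.11775 = 0.26720.
By Bayes' theorem, P(H|E) = 0.14945 / 0.26720 = 0.559.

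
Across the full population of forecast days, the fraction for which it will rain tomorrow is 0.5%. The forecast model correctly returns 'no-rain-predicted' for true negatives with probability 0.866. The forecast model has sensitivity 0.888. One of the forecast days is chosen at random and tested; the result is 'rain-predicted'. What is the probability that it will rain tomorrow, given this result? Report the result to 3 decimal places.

Write H for 'it will rain tomorrow'. Prior odds H:¬H = 0.005/0.995 = 0.0050251. For the 'rain-predicted' outcome, the likelihood ratio is 0.888/0.134 = 6.6269.
Posterior odds = 0.0050251 × 6.6269 = 0.033301, so P(H|E) = 0.033301/(1+0.033301) = 0.032.

P(H | E) ≈ 0.032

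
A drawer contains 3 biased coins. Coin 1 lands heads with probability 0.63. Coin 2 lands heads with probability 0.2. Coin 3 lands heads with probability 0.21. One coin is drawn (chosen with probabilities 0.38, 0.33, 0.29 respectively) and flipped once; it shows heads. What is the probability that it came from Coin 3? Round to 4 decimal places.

Posterior probability ≈ 0.1663

P(heads|C1) = 0.63; P(heads|C2) = 0.2; P(heads|C3) = 0.21.
Prior × likelihood for each source: 0.38·0.63=0.2394, 0.33·0.2=0.06600, 0.29·0.21=0.06090. Summing gives P(heads) = 0.36630.
P(Coin 3 | heads) = 0.06090 / 0.36630 = 0.1663.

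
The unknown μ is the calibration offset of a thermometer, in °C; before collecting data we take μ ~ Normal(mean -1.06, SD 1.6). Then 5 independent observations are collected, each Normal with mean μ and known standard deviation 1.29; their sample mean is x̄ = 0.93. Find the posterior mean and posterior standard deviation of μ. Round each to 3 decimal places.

Posterior mean ≈ 0.701; posterior SD ≈ 0.543

With known σ, the Normal prior is conjugate. Weight on the data is w = (n/σ²)/(n/σ² + 1/τ₀²) = 3.00463/(3.00463+0.390625) = 0.88495.
Posterior mean = w·x̄ + (1−w)·μ₀ = 0.88495·0.93 + 0.11505·-1.06 = 0.701. Posterior variance = 1/(3.00463+0.390625) = 0.294529, so SD = 0.543.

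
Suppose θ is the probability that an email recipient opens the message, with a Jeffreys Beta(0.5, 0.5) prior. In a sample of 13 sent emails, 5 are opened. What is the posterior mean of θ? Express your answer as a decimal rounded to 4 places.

Posterior mean ≈ 0.3929

The binomial likelihood is conjugate to the Beta prior: with 5 successes and 8 failures, the posterior is Beta(0.5+5, 0.5+8) = Beta(5.5, 8.5).
Posterior mean = α/(α+β) = 5.5/14 = 0.3929.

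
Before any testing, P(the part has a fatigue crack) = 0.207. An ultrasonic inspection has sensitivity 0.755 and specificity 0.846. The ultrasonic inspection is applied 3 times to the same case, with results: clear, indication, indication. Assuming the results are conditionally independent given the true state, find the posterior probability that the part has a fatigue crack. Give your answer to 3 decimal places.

Posterior P(H) ≈ 0.645

Let H be the event that the part has a fatigue crack; start with P(H) = 0.207. P('indication'|H) = 0.755, P('indication'|¬H) = 0.154.
Update on result 1 ('clear'): P(H) ← 0.245·0.2070 / (0.245·0.2070 + 0.846·0.7930) = 0.050715/0.72159 = 0.0703.
Update on result 2 ('indication'): P(H) ← 0.755·0.0703 / (0.755·0.0703 + 0.154·0.9297) = 0.053063/0.19624 = 0.2704.
Update on result 3 ('indication'): P(H) ← 0.755·0.2704 / (0.755·0.2704 + 0.154·0.7296) = 0.20415/0.31651 = 0.6450.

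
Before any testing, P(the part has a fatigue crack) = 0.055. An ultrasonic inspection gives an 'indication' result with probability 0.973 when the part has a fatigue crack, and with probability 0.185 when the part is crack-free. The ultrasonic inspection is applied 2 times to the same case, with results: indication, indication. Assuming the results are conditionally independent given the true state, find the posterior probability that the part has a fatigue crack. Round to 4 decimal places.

Posterior P(H) ≈ 0.6169

Let H be the event that the part has a fatigue crack; start with P(H) = 0.055. P('indication'|H) = 0.973, P('indication'|¬H) = 0.185.
Update on result 1 ('indication'): P(H) ← 0.973·0.0550 / (0.973·0.0550 + 0.185·0.9450) = 0.053515/0.22834 = 0.2344.
Update on result 2 ('indication'): P(H) ← 0.973·0.2344 / (0.973·0.2344 + 0.185·0.7656) = 0.22804/0.36968 = 0.6169.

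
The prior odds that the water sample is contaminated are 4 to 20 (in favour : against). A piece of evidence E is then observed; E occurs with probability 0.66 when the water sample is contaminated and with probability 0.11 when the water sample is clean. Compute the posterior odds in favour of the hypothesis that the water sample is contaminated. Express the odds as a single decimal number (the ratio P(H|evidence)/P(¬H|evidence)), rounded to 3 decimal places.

Prior odds = 4/20 = 0.20000.
Likelihood ratio for E = 0.66/0.11 = 6.0000.
Posterior odds = prior odds × LR = 1.2000.

Posterior odds ≈ 1.200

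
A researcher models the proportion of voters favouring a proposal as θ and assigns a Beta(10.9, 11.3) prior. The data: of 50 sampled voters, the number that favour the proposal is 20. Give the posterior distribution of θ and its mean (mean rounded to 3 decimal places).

Posterior: Beta(30.9, 41.3); mean ≈ 0.428

Observing 20 successes and 30 failures updates Beta(10.9, 11.3) by adding the success and failure counts to the two shape parameters: α = 10.9+20 = 30.9, β = 11.3+30 = 41.3.
Posterior mean = α/(α+β) = 30.9/72.2 = 0.428.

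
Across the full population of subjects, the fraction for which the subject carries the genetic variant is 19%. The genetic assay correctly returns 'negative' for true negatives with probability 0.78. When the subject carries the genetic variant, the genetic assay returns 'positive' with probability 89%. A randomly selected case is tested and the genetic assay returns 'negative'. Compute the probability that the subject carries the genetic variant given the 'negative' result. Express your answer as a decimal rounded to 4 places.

Let H be the event that the subject carries the genetic variant. P(H) = 0.19, so P(¬H) = 0.81. With E the 'negative' result, P(E|H) = 0.11 and P(E|¬H) = 0.78.
P(E) = 0.11·0.19 + 0.78·0.81 = 0.020900 + 0.63180 = 0.65270.
By Bayes' theorem, P(H|E) = 0.020900 / 0.65270 = 0.0320.

P(H | E) ≈ 0.0320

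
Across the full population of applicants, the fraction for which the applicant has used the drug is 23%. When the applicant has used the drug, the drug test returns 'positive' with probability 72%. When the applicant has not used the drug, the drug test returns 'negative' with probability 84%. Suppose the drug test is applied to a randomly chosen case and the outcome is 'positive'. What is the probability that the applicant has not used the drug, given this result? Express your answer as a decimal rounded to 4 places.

Let H be the event that the applicant has used the drug. P(H) = 0.23, so P(¬H) = 0.77. With E the 'positive' result, P(E|H) = 0.72 and P(E|¬H) = 0.16.
P(E) = 0.72·0.23 + 0.16·0.77 = 0.16560 + 0.12320 = 0.28880.
By Bayes' theorem, P(H|E) = 0.16560 / 0.28880 = 0.5734. Hence P(¬H|E) = 1 − 0.5734 = 0.4266.

P(¬H | E) ≈ 0.4266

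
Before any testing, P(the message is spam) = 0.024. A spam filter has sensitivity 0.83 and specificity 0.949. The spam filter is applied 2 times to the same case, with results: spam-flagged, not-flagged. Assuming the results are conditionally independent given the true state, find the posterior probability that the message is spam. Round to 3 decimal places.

Posterior P(H) ≈ 0.067

Let H be the event that the message is spam; start with P(H) = 0.024. P('spam-flagged'|H) = 0.83, P('spam-flagged'|¬H) = 0.051.
Update on result 1 ('spam-flagged'): P(H) ← 0.83·0.0240 / (0.83·0.0240 + 0.051·0.9760) = 0.019920/0.069696 = 0.2858.
Update on result 2 ('not-flagged'): P(H) ← 0.17·0.2858 / (0.17·0.2858 + 0.949·0.7142) = 0.048588/0.72635 = 0.0669.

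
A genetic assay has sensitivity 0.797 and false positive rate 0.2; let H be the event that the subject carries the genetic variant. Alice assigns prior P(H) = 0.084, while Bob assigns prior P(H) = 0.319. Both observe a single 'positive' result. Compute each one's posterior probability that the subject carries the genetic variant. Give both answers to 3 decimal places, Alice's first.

Alice: 0.268; Bob: 0.651

The likelihood ratio for a 'positive' result is 0.797/0.2 = 3.9850.
Alice: prior odds 0.084/0.916 = 0.091703; posterior odds 0.36544; posterior probability 0.268.
Bob: prior odds 0.319/0.681 = 0.46843; posterior odds 1.8667; posterior probability 0.651.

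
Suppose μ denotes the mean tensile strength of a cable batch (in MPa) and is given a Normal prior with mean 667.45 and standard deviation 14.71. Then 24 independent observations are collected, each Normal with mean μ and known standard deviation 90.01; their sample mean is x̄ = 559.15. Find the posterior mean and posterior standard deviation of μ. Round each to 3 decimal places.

With known σ, the Normal prior is conjugate. Weight on the data is w = (n/σ²)/(n/σ² + 1/τ₀²) = 0.00296230/(0.00296230+0.00462141) = 0.39061.
Posterior mean = w·x̄ + (1−w)·μ₀ = 0.39061·559.15 + 0.60939·667.45 = 625.147. Posterior variance = 1/(0.00296230+0.00462141) = 131.861, so SD = 11.483.

Posterior mean ≈ 625.147; posterior SD ≈ 11.483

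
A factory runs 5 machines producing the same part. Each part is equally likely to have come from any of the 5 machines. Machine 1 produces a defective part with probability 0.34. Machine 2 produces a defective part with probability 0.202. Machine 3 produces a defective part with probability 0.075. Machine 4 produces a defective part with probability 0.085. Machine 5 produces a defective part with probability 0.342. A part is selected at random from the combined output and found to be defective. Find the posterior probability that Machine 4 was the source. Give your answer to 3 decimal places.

Posterior probability ≈ 0.081

Tabulate prior·likelihood by source: [1] prior 0.2, lik 0.34, product 0.06800; [2] prior 0.2, lik 0.202, product 0.04040; [3] prior 0.2, lik 0.075, product 0.01500; [4] prior 0.2, lik 0.085, product 0.01700; [5] prior 0.2, lik 0.342, product 0.06840.
Normalizing constant = 0.20880; the posterior for Machine 4 is its product over the sum, 0.01700/0.20880 = 0.081.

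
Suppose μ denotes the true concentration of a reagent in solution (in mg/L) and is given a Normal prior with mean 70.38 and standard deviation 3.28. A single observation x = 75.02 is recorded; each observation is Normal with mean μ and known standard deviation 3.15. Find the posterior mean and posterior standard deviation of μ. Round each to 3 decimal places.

Posterior mean ≈ 72.794; posterior SD ≈ 2.272

With known σ, the Normal prior is conjugate. Weight on the data is w = (n/σ²)/(n/σ² + 1/τ₀²) = 0.100781/(0.100781+0.0929506) = 0.52021.
Posterior mean = w·x̄ + (1−w)·μ₀ = 0.52021·75.02 + 0.47979·70.38 = 72.794. Posterior variance = 1/(0.100781+0.0929506) = 5.16178, so SD = 2.272.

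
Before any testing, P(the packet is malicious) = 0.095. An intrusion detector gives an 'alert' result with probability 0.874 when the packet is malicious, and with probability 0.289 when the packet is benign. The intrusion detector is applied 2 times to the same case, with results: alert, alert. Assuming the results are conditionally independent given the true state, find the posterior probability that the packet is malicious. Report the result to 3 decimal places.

With H the event that the packet is malicious, the joint likelihood of the observed sequence is P(data|H) = 0.874·0.874 = 0.76388 and P(data|¬H) = 0.289·0.289 = 0.083521.
Bayes: P(H|data) = 0.095·0.76388 / (0.095·0.76388 + 0.905·0.083521) = 0.072568/0.14815 = 0.4898.

Posterior P(H) ≈ 0.490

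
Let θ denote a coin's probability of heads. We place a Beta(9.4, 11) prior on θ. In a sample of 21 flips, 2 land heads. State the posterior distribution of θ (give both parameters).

Observing 2 successes and 19 failures updates Beta(9.4, 11) by adding the success and failure counts to the two shape parameters: α = 9.4+2 = 11.4, β = 11+19 = 30.

Posterior: Beta(11.4, 30)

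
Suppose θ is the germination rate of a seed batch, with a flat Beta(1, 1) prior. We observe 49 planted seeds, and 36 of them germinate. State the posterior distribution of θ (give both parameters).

The binomial likelihood is conjugate to the Beta prior: with 36 successes and 13 failures, the posterior is Beta(1+36, 1+13) = Beta(37, 14).

Posterior: Beta(37, 14)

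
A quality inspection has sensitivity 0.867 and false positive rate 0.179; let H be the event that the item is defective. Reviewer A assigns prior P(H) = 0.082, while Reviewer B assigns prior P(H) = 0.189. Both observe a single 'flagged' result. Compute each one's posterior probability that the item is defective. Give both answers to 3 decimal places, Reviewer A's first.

The likelihood ratio for a 'flagged' result is 0.867/0.179 = 4.8436.
Reviewer A: prior odds 0.082/0.918 = 0.089325; posterior odds 0.43265; posterior probability 0.302.
Reviewer B: prior odds 0.189/0.811 = 0.23305; posterior odds 1.1288; posterior probability 0.530.

Reviewer A: 0.302; Reviewer B: 0.530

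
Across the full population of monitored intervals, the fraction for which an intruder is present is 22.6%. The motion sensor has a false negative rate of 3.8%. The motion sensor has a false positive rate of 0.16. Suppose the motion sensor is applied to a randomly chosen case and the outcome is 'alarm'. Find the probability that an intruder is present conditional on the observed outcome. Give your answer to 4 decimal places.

Write H for 'an intruder is present'. Prior odds H:¬H = 0.226/0.774 = 0.29199. For the 'alarm' outcome, the likelihood ratio is 0.962/0.16 = 6.0125.
Posterior odds = 0.29199 × 6.0125 = 1.7556, so P(H|E) = 1.7556/(1+1.7556) = 0.6371.

P(H | E) ≈ 0.6371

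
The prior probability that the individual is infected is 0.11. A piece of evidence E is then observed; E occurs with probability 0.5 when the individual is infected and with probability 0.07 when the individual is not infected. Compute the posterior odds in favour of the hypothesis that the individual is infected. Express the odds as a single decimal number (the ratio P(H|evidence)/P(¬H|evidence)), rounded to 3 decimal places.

Posterior odds ≈ 0.883

Prior odds = 0.11/(1−0.11) = 0.12360. In log-odds, ln(0.12360) = -2.0907.
Add log likelihood ratio: ln(7.1429) = 1.9661.
Posterior log-odds = -0.12463, so posterior odds = exp(-0.12463) = 0.88283.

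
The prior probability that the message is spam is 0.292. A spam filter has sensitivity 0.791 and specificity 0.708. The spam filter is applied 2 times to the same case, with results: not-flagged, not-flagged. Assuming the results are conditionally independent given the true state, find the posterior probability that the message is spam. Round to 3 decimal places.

With H the event that the message is spam, the joint likelihood of the observed sequence is P(data|H) = 0.209·0.209 = 0.043681 and P(data|¬H) = 0.708·0.708 = 0.50126.
Bayes: P(H|data) = 0.292·0.043681 / (0.292·0.043681 + 0.708·0.50126) = 0.012755/0.36765 = 0.0347.

Posterior P(H) ≈ 0.035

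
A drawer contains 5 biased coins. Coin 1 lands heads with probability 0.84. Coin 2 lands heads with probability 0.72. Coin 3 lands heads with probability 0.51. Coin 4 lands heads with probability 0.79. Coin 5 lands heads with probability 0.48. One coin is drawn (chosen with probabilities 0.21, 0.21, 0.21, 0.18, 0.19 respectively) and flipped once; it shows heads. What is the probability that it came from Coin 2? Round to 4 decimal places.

Posterior probability ≈ 0.2263

Tabulate prior·likelihood by source: [1] prior 0.21, lik 0.84, product 0.1764; [2] prior 0.21, lik 0.72, product 0.1512; [3] prior 0.21, lik 0.51, product 0.1071; [4] prior 0.18, lik 0.79, product 0.1422; [5] prior 0.19, lik 0.48, product 0.09120.
Normalizing constant = 0.66810; the posterior for Coin 2 is its product over the sum, 0.1512/0.66810 = 0.2263.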